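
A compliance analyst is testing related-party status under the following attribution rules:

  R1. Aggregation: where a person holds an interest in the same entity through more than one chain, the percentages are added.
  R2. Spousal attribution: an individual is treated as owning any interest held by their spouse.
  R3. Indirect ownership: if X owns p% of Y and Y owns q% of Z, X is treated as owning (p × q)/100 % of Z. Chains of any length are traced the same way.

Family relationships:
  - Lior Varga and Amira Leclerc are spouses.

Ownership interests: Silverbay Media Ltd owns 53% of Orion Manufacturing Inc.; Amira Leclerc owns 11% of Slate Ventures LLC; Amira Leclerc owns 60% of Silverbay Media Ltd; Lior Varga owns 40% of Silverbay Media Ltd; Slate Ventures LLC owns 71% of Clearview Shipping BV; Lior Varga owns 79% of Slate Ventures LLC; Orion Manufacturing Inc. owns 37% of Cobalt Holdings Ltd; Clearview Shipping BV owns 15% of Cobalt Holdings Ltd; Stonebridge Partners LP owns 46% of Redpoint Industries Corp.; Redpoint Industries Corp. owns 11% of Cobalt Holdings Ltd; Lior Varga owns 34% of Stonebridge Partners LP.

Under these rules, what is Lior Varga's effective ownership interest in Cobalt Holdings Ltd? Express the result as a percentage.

By spousal attribution (R2), Lior Varga is treated as also owning Amira Leclerc's interest in Silverbay Media Ltd, giving 40% + 60% = 100%.
By spousal attribution (R2), Lior Varga is treated as also owning Amira Leclerc's interest in Slate Ventures LLC, giving 79% + 11% = 90%.
Chain via Silverbay Media Ltd → Orion Manufacturing Inc. (R3): 100% × 53% × 37% = 19.61% of Cobalt Holdings Ltd.
Chain via Slate Ventures LLC → Clearview Shipping BV (R3): 90% × 71% × 15% = 9.585% of Cobalt Holdings Ltd.
Chain via Stonebridge Partners LP → Redpoint Industries Corp. (R3): 34% × 46% × 11% = 1.7204% of Cobalt Holdings Ltd.
Aggregating (R1): 19.61% + 9.585% + 1.7204% = 30.9154%.

30.9154%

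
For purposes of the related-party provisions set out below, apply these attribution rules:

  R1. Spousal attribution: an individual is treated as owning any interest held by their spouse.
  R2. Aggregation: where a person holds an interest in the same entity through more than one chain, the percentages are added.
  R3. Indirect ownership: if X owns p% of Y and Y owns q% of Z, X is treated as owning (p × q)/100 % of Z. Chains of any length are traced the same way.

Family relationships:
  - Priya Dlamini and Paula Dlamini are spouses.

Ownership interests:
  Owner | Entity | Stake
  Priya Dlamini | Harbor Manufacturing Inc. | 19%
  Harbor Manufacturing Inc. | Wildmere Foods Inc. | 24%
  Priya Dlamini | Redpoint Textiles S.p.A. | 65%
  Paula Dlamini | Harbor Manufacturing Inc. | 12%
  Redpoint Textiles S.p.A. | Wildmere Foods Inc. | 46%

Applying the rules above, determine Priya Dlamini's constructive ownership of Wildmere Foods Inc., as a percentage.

37.34%

By spousal attribution (R1), Priya Dlamini is treated as also owning Paula Dlamini's interest in Harbor Manufacturing Inc, giving 19% + 12% = 31%.
Chain via Redpoint Textiles S.p.A. (R3): 65% × 46% = 29.9% of Wildmere Foods Inc.
Chain via Harbor Manufacturing Inc. (R3): 31% × 24% = 7.44% of Wildmere Foods Inc.
Aggregating (R2): 29.9% + 7.44% = 37.34%.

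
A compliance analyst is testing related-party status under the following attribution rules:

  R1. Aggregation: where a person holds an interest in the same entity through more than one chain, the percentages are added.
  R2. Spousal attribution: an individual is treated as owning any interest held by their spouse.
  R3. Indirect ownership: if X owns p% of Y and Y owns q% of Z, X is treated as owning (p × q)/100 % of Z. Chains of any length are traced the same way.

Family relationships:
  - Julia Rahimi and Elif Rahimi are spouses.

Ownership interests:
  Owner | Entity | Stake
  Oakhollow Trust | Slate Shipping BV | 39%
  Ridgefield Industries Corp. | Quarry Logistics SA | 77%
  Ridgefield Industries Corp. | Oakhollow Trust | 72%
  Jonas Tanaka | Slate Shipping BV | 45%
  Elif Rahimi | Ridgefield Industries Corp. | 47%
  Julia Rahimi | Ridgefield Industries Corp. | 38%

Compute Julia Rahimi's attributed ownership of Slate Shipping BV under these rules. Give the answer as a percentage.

23.868%

By spousal attribution (R2), Julia Rahimi is treated as also owning Elif Rahimi's interest in Ridgefield Industries Corp, giving 38% + 47% = 85%.
Chain via Ridgefield Industries Corp. → Oakhollow Trust (R3): 85% × 72% × 39% = 23.868% of Slate Shipping BV.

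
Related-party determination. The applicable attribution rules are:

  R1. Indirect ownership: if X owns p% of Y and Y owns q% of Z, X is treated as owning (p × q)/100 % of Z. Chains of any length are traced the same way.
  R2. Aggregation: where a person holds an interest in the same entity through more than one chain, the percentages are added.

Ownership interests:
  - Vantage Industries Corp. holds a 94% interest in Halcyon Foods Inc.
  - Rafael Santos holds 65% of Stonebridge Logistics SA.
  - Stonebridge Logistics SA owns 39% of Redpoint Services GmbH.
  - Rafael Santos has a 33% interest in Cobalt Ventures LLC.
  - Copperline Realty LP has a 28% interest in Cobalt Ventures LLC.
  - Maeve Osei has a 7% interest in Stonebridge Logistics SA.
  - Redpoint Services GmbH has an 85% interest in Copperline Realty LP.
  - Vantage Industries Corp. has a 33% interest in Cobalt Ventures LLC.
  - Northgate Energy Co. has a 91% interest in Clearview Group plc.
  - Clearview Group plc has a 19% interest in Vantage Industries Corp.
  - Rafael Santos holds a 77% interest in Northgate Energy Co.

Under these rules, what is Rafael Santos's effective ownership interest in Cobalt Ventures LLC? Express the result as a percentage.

43.426689%

Chain via Stonebridge Logistics SA → Redpoint Services GmbH → Copperline Realty LP (R1): 65% × 39% × 85% × 28% = 6.0333% of Cobalt Ventures LLC.
Chain via Northgate Energy Co. → Clearview Group plc → Vantage Industries Corp. (R1): 77% × 91% × 19% × 33% = 4.393389% of Cobalt Ventures LLC.
Direct interest in Cobalt Ventures LLC: 33%.
Aggregating (R2): 6.0333% + 4.393389% + 33% = 43.426689%.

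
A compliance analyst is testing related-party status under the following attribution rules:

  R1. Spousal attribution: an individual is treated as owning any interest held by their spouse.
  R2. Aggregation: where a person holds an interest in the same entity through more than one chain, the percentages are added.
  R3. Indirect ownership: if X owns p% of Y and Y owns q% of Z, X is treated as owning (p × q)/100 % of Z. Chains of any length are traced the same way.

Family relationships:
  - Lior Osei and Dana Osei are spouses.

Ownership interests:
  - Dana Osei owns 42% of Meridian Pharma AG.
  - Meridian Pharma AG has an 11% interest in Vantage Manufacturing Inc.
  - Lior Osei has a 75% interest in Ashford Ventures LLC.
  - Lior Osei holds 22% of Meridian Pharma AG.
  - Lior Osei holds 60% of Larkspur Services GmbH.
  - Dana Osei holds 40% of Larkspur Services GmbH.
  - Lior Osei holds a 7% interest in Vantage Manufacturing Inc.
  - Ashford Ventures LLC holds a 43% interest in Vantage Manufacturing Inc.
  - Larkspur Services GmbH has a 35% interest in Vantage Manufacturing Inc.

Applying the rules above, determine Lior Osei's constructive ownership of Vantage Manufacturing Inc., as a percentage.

By spousal attribution (R1), Lior Osei is treated as also owning Dana Osei's interest in Meridian Pharma AG, giving 22% + 42% = 64%.
By spousal attribution (R1), Lior Osei is treated as also owning Dana Osei's interest in Larkspur Services GmbH, giving 60% + 40% = 100%.
Chain via Meridian Pharma AG (R3): 64% × 11% = 7.04% of Vantage Manufacturing Inc.
Chain via Ashford Ventures LLC (R3): 75% × 43% = 32.25% of Vantage Manufacturing Inc.
Chain via Larkspur Services GmbH (R3): 100% × 35% = 35% of Vantage Manufacturing Inc.
Direct interest in Vantage Manufacturing Inc: 7%.
Aggregating (R2): 7.04% + 32.25% + 35% + 7% = 81.29%.

81.29%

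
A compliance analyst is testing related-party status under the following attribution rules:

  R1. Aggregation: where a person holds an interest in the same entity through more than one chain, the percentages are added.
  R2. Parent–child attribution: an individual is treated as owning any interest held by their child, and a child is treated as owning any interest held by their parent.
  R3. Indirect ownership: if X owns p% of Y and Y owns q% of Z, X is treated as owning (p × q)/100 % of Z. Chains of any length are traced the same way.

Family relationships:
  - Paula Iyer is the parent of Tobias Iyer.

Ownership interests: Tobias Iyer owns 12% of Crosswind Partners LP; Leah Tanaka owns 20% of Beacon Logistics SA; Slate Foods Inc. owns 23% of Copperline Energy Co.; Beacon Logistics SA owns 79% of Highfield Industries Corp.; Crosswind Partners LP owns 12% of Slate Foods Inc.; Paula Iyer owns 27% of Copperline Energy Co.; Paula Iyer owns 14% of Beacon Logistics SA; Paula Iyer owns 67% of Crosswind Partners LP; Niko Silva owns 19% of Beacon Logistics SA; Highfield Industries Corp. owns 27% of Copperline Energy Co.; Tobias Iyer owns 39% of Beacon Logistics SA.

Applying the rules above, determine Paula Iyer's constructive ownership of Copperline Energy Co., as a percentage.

By parent–child attribution (R2), Paula Iyer is treated as also owning Tobias Iyer's interest in Crosswind Partners LP, giving 67% + 12% = 79%.
By parent–child attribution (R2), Paula Iyer is treated as also owning Tobias Iyer's interest in Beacon Logistics SA, giving 14% + 39% = 53%.
Chain via Crosswind Partners LP → Slate Foods Inc. (R3): 79% × 12% × 23% = 2.1804% of Copperline Energy Co.
Chain via Beacon Logistics SA → Highfield Industries Corp. (R3): 53% × 79% × 27% = 11.3049% of Copperline Energy Co.
Direct interest in Copperline Energy Co: 27%.
Aggregating (R1): 2.1804% + 11.3049% + 27% = 40.4853%.

40.4853%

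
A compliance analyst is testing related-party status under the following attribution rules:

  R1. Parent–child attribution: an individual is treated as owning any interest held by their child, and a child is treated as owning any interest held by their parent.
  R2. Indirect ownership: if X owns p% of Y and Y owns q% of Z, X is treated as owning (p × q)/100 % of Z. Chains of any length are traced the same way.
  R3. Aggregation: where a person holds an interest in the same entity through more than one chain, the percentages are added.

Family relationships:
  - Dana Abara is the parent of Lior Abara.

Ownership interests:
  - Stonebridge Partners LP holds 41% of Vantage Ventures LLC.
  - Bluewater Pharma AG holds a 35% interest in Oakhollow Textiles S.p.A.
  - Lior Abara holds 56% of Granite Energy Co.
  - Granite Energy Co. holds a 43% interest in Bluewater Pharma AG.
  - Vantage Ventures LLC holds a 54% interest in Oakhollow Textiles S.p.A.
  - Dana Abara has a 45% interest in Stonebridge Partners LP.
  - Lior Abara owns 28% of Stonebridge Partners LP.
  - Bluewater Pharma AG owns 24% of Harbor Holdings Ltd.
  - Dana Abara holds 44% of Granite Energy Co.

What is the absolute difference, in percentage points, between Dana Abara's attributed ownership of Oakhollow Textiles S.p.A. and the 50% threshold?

18.7878

By parent–child attribution (R1), Dana Abara is treated as also owning Lior Abara's interest in Granite Energy Co, giving 44% + 56% = 100%.
By parent–child attribution (R1), Dana Abara is treated as also owning Lior Abara's interest in Stonebridge Partners LP, giving 45% + 28% = 73%.
Chain via Granite Energy Co. → Bluewater Pharma AG (R2): 100% × 43% × 35% = 15.05% of Oakhollow Textiles S.p.A.
Chain via Stonebridge Partners LP → Vantage Ventures LLC (R2): 73% × 41% × 54% = 16.1622% of Oakhollow Textiles S.p.A.
Aggregating (R3): 15.05% + 16.1622% = 31.2122%.
31.2122% falls short of the 50% threshold by 18.7878 percentage points.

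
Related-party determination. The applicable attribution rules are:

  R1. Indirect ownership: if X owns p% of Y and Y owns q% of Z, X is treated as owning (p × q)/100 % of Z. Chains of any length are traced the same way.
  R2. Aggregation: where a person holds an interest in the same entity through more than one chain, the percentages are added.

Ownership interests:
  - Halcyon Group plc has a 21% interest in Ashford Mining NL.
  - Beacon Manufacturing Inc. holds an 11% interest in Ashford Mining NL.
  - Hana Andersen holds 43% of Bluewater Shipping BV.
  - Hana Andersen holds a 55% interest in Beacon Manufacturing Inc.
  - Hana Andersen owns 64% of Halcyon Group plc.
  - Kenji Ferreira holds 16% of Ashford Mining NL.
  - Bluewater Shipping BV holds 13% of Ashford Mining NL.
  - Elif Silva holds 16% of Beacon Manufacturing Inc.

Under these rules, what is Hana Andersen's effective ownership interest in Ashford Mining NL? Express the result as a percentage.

25.08%

Chain via Halcyon Group plc (R1): 64% × 21% = 13.44% of Ashford Mining NL.
Chain via Bluewater Shipping BV (R1): 43% × 13% = 5.59% of Ashford Mining NL.
Chain via Beacon Manufacturing Inc. (R1): 55% × 11% = 6.05% of Ashford Mining NL.
Aggregating (R2): 13.44% + 5.59% + 6.05% = 25.08%.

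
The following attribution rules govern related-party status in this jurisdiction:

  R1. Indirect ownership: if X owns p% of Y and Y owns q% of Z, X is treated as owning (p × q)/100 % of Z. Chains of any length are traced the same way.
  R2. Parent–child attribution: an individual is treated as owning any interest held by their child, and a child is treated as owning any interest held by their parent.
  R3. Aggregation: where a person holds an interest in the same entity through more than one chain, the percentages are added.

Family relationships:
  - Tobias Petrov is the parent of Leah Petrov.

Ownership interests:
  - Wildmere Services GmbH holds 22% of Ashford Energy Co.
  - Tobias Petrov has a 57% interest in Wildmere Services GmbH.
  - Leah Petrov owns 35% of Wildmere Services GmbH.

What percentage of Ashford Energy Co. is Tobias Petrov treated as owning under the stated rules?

20.24%

By parent–child attribution (R2), Tobias Petrov is treated as also owning Leah Petrov's interest in Wildmere Services GmbH, giving 57% + 35% = 92%.
Chain via Wildmere Services GmbH (R1): 92% × 22% = 20.24% of Ashford Energy Co.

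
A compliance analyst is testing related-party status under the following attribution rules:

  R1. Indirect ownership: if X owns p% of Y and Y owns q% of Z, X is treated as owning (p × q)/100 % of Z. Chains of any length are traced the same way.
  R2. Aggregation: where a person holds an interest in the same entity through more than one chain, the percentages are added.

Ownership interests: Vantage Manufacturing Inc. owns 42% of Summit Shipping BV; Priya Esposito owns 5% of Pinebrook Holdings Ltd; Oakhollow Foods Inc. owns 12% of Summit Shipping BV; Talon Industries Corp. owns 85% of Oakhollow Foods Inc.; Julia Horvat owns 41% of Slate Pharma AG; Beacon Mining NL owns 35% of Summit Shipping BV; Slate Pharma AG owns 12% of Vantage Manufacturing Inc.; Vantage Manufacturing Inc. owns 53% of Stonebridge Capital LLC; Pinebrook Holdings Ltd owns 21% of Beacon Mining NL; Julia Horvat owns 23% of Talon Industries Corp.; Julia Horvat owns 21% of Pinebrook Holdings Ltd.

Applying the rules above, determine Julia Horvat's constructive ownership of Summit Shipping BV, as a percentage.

5.9559%

Chain via Talon Industries Corp. → Oakhollow Foods Inc. (R1): 23% × 85% × 12% = 2.346% of Summit Shipping BV.
Chain via Slate Pharma AG → Vantage Manufacturing Inc. (R1): 41% × 12% × 42% = 2.0664% of Summit Shipping BV.
Chain via Pinebrook Holdings Ltd → Beacon Mining NL (R1): 21% × 21% × 35% = 1.5435% of Summit Shipping BV.
Aggregating (R2): 2.346% + 2.0664% + 1.5435% = 5.9559%.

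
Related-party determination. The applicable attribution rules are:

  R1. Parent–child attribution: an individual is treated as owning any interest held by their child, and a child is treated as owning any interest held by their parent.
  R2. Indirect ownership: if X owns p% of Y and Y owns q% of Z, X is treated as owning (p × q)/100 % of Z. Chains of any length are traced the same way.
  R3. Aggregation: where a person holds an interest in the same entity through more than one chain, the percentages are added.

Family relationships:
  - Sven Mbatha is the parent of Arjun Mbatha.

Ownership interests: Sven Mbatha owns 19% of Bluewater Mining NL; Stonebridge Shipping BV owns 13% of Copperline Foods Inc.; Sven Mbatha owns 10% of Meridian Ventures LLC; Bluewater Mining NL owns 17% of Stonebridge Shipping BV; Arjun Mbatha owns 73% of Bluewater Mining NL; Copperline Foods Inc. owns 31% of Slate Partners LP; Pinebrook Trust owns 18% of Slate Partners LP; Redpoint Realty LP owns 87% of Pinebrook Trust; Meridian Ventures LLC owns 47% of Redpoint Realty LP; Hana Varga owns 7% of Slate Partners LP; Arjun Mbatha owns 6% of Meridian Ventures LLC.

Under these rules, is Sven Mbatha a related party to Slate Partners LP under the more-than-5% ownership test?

No

By parent–child attribution (R1), Sven Mbatha is treated as also owning Arjun Mbatha's interest in Meridian Ventures LLC, giving 10% + 6% = 16%.
By parent–child attribution (R1), Sven Mbatha is treated as also owning Arjun Mbatha's interest in Bluewater Mining NL, giving 19% + 73% = 92%.
Chain via Meridian Ventures LLC → Redpoint Realty LP → Pinebrook Trust (R2): 16% × 47% × 87% × 18% = 1.177632% of Slate Partners LP.
Chain via Bluewater Mining NL → Stonebridge Shipping BV → Copperline Foods Inc. (R2): 92% × 17% × 13% × 31% = 0.630292% of Slate Partners LP.
Aggregating (R3): 1.177632% + 0.630292% = 1.807924%.
1.807924% does not exceed the 5% threshold, so Sven is not a related party to Slate Partners LP.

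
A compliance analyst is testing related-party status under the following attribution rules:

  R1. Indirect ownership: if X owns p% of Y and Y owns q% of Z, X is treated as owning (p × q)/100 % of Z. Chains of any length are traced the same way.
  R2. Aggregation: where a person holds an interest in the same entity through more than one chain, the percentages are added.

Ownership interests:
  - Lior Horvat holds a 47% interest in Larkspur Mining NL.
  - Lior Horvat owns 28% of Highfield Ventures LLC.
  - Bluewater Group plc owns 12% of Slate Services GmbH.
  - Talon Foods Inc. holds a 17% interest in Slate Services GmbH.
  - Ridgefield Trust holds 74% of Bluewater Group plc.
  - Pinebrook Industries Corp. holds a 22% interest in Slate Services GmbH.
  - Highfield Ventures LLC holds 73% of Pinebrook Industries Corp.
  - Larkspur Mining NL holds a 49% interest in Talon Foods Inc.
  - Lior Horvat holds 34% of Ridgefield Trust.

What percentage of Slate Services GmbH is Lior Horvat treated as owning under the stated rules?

11.4311%

Chain via Highfield Ventures LLC → Pinebrook Industries Corp. (R1): 28% × 73% × 22% = 4.4968% of Slate Services GmbH.
Chain via Larkspur Mining NL → Talon Foods Inc. (R1): 47% × 49% × 17% = 3.9151% of Slate Services GmbH.
Chain via Ridgefield Trust → Bluewater Group plc (R1): 34% × 74% × 12% = 3.0192% of Slate Services GmbH.
Aggregating (R2): 4.4968% + 3.9151% + 3.0192% = 11.4311%.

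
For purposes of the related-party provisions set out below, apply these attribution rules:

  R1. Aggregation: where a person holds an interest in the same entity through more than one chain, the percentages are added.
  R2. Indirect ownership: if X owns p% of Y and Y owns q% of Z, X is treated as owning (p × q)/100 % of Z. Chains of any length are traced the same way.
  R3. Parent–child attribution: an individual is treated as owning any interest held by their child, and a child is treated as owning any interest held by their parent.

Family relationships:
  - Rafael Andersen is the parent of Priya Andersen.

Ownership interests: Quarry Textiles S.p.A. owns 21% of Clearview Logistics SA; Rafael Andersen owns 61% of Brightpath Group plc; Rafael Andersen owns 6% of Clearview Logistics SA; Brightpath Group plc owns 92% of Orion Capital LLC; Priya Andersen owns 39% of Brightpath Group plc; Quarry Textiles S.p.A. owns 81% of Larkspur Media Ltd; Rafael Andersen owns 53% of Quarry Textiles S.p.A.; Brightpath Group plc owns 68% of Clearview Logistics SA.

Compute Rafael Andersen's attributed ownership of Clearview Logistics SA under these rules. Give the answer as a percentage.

By parent–child attribution (R3), Rafael Andersen is treated as also owning Priya Andersen's interest in Brightpath Group plc, giving 61% + 39% = 100%.
Chain via Brightpath Group plc (R2): 100% × 68% = 68% of Clearview Logistics SA.
Chain via Quarry Textiles S.p.A. (R2): 53% × 21% = 11.13% of Clearview Logistics SA.
Direct interest in Clearview Logistics SA: 6%.
Aggregating (R1): 68% + 11.13% + 6% = 85.13%.

85.13%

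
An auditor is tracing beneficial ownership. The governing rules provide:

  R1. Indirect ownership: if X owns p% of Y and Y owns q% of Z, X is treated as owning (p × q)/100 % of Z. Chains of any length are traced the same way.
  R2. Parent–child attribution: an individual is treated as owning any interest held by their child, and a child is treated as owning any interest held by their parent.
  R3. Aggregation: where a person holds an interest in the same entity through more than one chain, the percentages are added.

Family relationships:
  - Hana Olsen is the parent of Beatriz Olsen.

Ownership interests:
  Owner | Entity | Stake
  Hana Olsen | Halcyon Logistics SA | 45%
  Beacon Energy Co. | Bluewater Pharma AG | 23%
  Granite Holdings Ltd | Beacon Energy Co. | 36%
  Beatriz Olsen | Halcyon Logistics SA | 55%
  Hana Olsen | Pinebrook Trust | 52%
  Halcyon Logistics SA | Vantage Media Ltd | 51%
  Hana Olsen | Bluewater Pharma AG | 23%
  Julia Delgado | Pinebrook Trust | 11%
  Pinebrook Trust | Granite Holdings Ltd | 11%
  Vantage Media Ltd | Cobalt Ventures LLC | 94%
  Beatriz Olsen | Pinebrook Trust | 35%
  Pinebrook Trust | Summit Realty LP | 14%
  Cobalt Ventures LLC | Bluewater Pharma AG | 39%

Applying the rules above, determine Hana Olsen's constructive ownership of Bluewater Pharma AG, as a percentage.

42.488996%

By parent–child attribution (R2), Hana Olsen is treated as also owning Beatriz Olsen's interest in Pinebrook Trust, giving 52% + 35% = 87%.
By parent–child attribution (R2), Hana Olsen is treated as also owning Beatriz Olsen's interest in Halcyon Logistics SA, giving 45% + 55% = 100%.
Chain via Pinebrook Trust → Granite Holdings Ltd → Beacon Energy Co. (R1): 87% × 11% × 36% × 23% = 0.792396% of Bluewater Pharma AG.
Chain via Halcyon Logistics SA → Vantage Media Ltd → Cobalt Ventures LLC (R1): 100% × 51% × 94% × 39% = 18.6966% of Bluewater Pharma AG.
Direct interest in Bluewater Pharma AG: 23%.
Aggregating (R3): 0.792396% + 18.6966% + 23% = 42.488996%.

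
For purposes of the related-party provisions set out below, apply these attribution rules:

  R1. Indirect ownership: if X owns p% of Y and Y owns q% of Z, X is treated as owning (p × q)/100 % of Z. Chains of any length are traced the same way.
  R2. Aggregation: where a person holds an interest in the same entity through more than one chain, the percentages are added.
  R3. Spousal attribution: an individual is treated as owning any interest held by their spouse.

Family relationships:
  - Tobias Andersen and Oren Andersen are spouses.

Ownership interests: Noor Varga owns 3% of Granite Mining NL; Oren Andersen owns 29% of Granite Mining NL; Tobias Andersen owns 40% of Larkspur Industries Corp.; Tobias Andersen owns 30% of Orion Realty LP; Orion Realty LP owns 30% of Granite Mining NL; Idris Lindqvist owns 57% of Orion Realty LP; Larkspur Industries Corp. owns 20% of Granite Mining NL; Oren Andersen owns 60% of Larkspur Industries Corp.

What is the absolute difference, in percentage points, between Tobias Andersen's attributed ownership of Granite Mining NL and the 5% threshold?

53

By spousal attribution (R3), Tobias Andersen is treated as also owning Oren Andersen's interest in Larkspur Industries Corp, giving 40% + 60% = 100%.
By spousal attribution (R3), Tobias Andersen is treated as owning Oren Andersen's 29% interest in Granite Mining NL.
Chain via Orion Realty LP (R1): 30% × 30% = 9% of Granite Mining NL.
Chain via Larkspur Industries Corp. (R1): 100% × 20% = 20% of Granite Mining NL.
Direct interest in Granite Mining NL: 29%.
Aggregating (R2): 9% + 20% + 29% = 58%.
58% exceeds the 5% threshold by 53 percentage points.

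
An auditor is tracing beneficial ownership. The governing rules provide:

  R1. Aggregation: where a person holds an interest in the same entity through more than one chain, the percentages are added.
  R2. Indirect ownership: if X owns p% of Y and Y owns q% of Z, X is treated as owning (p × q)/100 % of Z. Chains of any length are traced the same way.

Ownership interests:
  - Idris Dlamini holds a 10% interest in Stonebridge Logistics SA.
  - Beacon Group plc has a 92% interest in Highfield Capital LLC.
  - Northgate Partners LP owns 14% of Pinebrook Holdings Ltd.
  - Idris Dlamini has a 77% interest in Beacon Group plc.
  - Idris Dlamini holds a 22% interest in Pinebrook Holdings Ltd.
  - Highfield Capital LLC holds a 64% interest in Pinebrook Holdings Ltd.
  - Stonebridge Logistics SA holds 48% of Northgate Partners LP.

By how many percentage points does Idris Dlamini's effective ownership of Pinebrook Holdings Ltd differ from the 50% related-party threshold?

Chain via Stonebridge Logistics SA → Northgate Partners LP (R2): 10% × 48% × 14% = 0.672% of Pinebrook Holdings Ltd.
Chain via Beacon Group plc → Highfield Capital LLC (R2): 77% × 92% × 64% = 45.3376% of Pinebrook Holdings Ltd.
Direct interest in Pinebrook Holdings Ltd: 22%.
Aggregating (R1): 0.672% + 45.3376% + 22% = 68.0096%.
68.0096% exceeds the 50% threshold by 18.0096 percentage points.

18.0096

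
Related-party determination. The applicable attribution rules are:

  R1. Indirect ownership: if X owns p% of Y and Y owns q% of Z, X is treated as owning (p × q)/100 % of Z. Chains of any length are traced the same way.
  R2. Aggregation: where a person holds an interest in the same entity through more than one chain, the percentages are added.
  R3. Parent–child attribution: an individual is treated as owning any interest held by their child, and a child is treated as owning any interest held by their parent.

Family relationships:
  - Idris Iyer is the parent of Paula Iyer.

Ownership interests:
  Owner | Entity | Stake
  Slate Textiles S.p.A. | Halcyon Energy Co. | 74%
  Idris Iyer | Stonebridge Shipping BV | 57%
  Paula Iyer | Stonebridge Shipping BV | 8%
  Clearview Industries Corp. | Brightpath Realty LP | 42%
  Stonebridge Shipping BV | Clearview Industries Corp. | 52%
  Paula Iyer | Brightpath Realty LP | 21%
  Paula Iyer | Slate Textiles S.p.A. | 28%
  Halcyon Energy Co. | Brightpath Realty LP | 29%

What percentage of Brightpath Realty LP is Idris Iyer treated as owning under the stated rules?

By parent–child attribution (R3), Idris Iyer is treated as also owning Paula Iyer's interest in Stonebridge Shipping BV, giving 57% + 8% = 65%.
By parent–child attribution (R3), Idris Iyer is treated as owning Paula Iyer's 28% interest in Slate Textiles S.p.A.
By parent–child attribution (R3), Idris Iyer is treated as owning Paula Iyer's 21% interest in Brightpath Realty LP.
Chain via Stonebridge Shipping BV → Clearview Industries Corp. (R1): 65% × 52% × 42% = 14.196% of Brightpath Realty LP.
Chain via Slate Textiles S.p.A. → Halcyon Energy Co. (R1): 28% × 74% × 29% = 6.0088% of Brightpath Realty LP.
Direct interest in Brightpath Realty LP: 21%.
Aggregating (R2): 14.196% + 6.0088% + 21% = 41.2048%.

41.2048%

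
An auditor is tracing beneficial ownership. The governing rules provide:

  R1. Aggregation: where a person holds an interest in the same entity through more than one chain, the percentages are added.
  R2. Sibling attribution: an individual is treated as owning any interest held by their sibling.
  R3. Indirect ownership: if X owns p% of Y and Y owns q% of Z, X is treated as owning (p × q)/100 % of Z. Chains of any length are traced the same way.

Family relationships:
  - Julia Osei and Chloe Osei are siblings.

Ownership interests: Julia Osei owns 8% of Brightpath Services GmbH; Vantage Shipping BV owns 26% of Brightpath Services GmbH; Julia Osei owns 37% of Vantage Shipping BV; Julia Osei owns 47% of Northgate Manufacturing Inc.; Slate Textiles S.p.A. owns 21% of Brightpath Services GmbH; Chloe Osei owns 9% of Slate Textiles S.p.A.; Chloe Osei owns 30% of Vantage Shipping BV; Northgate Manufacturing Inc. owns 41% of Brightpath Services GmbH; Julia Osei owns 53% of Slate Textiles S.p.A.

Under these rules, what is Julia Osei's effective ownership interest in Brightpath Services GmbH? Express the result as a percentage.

57.71%

By sibling attribution (R2), Julia Osei is treated as also owning Chloe Osei's interest in Slate Textiles S.p.A, giving 53% + 9% = 62%.
By sibling attribution (R2), Julia Osei is treated as also owning Chloe Osei's interest in Vantage Shipping BV, giving 37% + 30% = 67%.
Chain via Slate Textiles S.p.A. (R3): 62% × 21% = 13.02% of Brightpath Services GmbH.
Chain via Vantage Shipping BV (R3): 67% × 26% = 17.42% of Brightpath Services GmbH.
Chain via Northgate Manufacturing Inc. (R3): 47% × 41% = 19.27% of Brightpath Services GmbH.
Direct interest in Brightpath Services GmbH: 8%.
Aggregating (R1): 13.02% + 17.42% + 19.27% + 8% = 57.71%.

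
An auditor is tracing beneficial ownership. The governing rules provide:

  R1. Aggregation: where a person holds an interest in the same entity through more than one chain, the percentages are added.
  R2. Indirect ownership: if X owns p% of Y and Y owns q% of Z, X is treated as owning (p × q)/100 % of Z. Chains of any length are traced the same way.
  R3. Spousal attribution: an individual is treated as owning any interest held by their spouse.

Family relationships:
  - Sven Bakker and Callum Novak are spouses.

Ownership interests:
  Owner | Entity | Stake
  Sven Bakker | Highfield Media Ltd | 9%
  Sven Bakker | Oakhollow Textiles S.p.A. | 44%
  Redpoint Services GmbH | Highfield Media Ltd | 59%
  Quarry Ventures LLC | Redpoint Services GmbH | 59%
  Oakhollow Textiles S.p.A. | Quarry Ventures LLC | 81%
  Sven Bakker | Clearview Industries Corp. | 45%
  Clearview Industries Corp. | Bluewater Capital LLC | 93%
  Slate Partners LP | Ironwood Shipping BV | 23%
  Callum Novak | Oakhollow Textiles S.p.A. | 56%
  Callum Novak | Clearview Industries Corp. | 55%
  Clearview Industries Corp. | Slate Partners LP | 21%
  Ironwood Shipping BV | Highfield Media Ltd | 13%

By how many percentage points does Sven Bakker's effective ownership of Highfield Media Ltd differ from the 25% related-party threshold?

12.824

By spousal attribution (R3), Sven Bakker is treated as also owning Callum Novak's interest in Oakhollow Textiles S.p.A, giving 44% + 56% = 100%.
By spousal attribution (R3), Sven Bakker is treated as also owning Callum Novak's interest in Clearview Industries Corp, giving 45% + 55% = 100%.
Chain via Oakhollow Textiles S.p.A. → Quarry Ventures LLC → Redpoint Services GmbH (R2): 100% × 81% × 59% × 59% = 28.1961% of Highfield Media Ltd.
Chain via Clearview Industries Corp. → Slate Partners LP → Ironwood Shipping BV (R2): 100% × 21% × 23% × 13% = 0.6279% of Highfield Media Ltd.
Direct interest in Highfield Media Ltd: 9%.
Aggregating (R1): 28.1961% + 0.6279% + 9% = 37.824%.
37.824% exceeds the 25% threshold by 12.824 percentage points.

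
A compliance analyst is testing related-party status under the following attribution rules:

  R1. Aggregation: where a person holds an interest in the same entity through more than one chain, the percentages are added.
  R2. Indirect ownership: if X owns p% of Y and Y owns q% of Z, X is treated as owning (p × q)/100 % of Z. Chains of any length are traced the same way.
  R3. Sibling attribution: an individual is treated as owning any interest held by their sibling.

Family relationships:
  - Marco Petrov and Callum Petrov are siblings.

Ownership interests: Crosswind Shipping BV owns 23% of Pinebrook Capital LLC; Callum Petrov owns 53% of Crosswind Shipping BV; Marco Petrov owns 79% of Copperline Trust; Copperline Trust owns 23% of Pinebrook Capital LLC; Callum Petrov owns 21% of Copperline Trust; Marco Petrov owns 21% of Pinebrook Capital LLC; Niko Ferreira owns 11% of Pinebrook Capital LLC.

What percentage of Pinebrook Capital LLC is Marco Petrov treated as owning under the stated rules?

By sibling attribution (R3), Marco Petrov is treated as also owning Callum Petrov's interest in Copperline Trust, giving 79% + 21% = 100%.
By sibling attribution (R3), Marco Petrov is treated as owning Callum Petrov's 53% interest in Crosswind Shipping BV.
Chain via Copperline Trust (R2): 100% × 23% = 23% of Pinebrook Capital LLC.
Direct interest in Pinebrook Capital LLC: 21%.
Chain via Crosswind Shipping BV (R2): 53% × 23% = 12.19% of Pinebrook Capital LLC.
Aggregating (R1): 23% + 21% + 12.19% = 56.19%.

56.19%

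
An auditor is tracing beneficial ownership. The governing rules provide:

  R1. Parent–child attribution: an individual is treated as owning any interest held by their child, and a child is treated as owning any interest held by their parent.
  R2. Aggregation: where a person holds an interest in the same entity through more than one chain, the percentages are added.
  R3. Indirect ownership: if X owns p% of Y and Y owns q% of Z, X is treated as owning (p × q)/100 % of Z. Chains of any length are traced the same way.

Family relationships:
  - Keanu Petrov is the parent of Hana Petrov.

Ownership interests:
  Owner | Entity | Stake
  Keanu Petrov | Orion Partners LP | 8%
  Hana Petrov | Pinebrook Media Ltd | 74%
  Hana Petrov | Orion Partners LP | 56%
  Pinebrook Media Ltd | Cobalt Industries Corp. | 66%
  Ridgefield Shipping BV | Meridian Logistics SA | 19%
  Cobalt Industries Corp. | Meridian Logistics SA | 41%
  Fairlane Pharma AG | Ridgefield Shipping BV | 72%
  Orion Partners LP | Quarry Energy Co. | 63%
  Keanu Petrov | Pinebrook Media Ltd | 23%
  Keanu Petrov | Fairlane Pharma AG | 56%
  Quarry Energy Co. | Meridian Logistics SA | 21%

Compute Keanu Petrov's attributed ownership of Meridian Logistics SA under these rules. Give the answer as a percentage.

By parent–child attribution (R1), Keanu Petrov is treated as also owning Hana Petrov's interest in Pinebrook Media Ltd, giving 23% + 74% = 97%.
By parent–child attribution (R1), Keanu Petrov is treated as also owning Hana Petrov's interest in Orion Partners LP, giving 8% + 56% = 64%.
Chain via Pinebrook Media Ltd → Cobalt Industries Corp. (R3): 97% × 66% × 41% = 26.2482% of Meridian Logistics SA.
Chain via Fairlane Pharma AG → Ridgefield Shipping BV (R3): 56% × 72% × 19% = 7.6608% of Meridian Logistics SA.
Chain via Orion Partners LP → Quarry Energy Co. (R3): 64% × 63% × 21% = 8.4672% of Meridian Logistics SA.
Aggregating (R2): 26.2482% + 7.6608% + 8.4672% = 42.3762%.

42.3762%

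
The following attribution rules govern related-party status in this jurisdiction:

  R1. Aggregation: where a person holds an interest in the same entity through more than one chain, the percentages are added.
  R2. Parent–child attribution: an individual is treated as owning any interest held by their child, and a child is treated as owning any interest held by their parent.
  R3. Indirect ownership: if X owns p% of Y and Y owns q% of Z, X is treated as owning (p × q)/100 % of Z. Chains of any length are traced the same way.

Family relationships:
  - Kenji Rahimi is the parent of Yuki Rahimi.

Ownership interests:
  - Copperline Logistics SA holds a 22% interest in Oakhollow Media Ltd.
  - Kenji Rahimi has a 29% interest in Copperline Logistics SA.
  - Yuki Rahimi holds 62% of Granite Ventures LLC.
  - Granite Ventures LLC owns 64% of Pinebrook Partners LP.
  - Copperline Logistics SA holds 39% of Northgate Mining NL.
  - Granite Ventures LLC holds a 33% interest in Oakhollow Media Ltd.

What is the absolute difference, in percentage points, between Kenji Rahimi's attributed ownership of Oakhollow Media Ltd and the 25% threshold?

By parent–child attribution (R2), Kenji Rahimi is treated as owning Yuki Rahimi's 62% interest in Granite Ventures LLC.
Chain via Copperline Logistics SA (R3): 29% × 22% = 6.38% of Oakhollow Media Ltd.
Chain via Granite Ventures LLC (R3): 62% × 33% = 20.46% of Oakhollow Media Ltd.
Aggregating (R1): 6.38% + 20.46% = 26.84%.
26.84% exceeds the 25% threshold by 1.84 percentage points.

1.84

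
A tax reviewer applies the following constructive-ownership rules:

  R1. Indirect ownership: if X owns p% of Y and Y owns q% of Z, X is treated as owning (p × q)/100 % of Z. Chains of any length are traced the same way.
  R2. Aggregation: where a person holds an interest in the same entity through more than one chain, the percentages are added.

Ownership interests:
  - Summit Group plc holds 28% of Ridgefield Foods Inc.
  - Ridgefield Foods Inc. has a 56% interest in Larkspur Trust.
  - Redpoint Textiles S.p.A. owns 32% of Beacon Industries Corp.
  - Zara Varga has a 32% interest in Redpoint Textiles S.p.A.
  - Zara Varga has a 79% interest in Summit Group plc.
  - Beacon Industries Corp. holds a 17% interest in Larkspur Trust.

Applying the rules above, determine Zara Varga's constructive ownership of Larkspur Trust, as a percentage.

14.128%

Chain via Summit Group plc → Ridgefield Foods Inc. (R1): 79% × 28% × 56% = 12.3872% of Larkspur Trust.
Chain via Redpoint Textiles S.p.A. → Beacon Industries Corp. (R1): 32% × 32% × 17% = 1.7408% of Larkspur Trust.
Aggregating (R2): 12.3872% + 1.7408% = 14.128%.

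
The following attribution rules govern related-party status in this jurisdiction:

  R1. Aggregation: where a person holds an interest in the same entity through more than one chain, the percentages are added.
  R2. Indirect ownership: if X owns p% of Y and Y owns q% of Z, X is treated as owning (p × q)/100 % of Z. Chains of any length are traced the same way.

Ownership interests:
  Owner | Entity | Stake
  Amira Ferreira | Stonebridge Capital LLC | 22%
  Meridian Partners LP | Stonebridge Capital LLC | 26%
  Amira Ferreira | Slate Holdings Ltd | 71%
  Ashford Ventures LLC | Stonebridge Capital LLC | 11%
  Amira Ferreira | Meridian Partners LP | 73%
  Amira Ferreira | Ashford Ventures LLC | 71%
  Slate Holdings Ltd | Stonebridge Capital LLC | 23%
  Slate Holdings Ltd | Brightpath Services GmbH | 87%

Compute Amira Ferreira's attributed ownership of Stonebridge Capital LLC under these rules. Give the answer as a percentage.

Chain via Ashford Ventures LLC (R2): 71% × 11% = 7.81% of Stonebridge Capital LLC.
Chain via Meridian Partners LP (R2): 73% × 26% = 18.98% of Stonebridge Capital LLC.
Chain via Slate Holdings Ltd (R2): 71% × 23% = 16.33% of Stonebridge Capital LLC.
Direct interest in Stonebridge Capital LLC: 22%.
Aggregating (R1): 7.81% + 18.98% + 16.33% + 22% = 65.12%.

65.12%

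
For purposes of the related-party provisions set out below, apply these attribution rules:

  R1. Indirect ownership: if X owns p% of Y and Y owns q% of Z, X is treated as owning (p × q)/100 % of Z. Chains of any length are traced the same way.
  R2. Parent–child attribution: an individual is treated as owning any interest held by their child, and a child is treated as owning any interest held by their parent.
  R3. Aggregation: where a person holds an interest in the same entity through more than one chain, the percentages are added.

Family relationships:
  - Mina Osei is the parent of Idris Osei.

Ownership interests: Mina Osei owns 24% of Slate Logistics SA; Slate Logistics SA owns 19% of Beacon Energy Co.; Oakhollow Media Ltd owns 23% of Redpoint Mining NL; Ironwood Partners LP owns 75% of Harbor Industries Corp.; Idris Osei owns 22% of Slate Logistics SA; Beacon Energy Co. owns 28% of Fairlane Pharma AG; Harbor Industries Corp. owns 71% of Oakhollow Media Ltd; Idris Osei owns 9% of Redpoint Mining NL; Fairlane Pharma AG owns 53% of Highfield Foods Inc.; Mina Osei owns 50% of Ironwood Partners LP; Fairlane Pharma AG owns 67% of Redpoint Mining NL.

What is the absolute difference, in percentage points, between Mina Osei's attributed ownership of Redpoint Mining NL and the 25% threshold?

By parent–child attribution (R2), Mina Osei is treated as also owning Idris Osei's interest in Slate Logistics SA, giving 24% + 22% = 46%.
By parent–child attribution (R2), Mina Osei is treated as owning Idris Osei's 9% interest in Redpoint Mining NL.
Chain via Slate Logistics SA → Beacon Energy Co. → Fairlane Pharma AG (R1): 46% × 19% × 28% × 67% = 1.639624% of Redpoint Mining NL.
Chain via Ironwood Partners LP → Harbor Industries Corp. → Oakhollow Media Ltd (R1): 50% × 75% × 71% × 23% = 6.12375% of Redpoint Mining NL.
Direct interest in Redpoint Mining NL: 9%.
Aggregating (R3): 1.639624% + 6.12375% + 9% = 16.763374%.
16.763374% falls short of the 25% threshold by 8.236626 percentage points.

8.236626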